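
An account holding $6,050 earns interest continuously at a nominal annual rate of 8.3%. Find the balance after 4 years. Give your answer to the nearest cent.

$8,432.20

A = P·e^(rt) = 6,050·e^(0.083·4) = 6,050·e^0.332.
e^0.332 ≈ 1.393752849, so A ≈ 8,432.2047.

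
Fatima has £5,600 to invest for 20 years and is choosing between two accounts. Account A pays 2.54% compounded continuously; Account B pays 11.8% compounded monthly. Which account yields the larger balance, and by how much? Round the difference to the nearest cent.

Account B, by £49,322.55

A: e^(0.0254·20) = e^0.508 ≈ 1.661963941, so 5,600 × 1.661963941 ≈ 9,306.9981.
B: (1 + 0.118/12)^240 ≈ 10.469561855, so 5,600 × 10.469561855 ≈ 58,629.5464.
Difference ≈ 49,322.5483 in favor of B.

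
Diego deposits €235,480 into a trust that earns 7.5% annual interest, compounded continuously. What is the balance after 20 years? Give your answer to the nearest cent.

A = P·e^(rt) = 235,480·e^(0.075·20) = 235,480·e^1.5.
e^1.5 ≈ 4.481689070338, so A ≈ 1,055,348.1423.

€1,055,348.14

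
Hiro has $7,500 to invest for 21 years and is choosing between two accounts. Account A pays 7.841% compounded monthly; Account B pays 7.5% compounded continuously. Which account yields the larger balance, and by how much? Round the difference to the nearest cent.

Account A, by $2,481.71

Account A growth factor: (1 + 0.07841/12)^252 ≈ 5.1616366418; balance ≈ 38,712.2748.
Account B growth factor: e^(0.075·21) = e^1.575 ≈ 4.8307416181; balance ≈ 36,230.5621.
Account A is larger by 2,481.7127.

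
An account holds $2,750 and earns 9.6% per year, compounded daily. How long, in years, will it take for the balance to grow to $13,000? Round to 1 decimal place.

We need (1 + 0.000263014)^(365t) = 4.7273, so 365t = ln 4.7273 / ln 1.000263 ≈ 5906.7369.
t ≈ 5906.7369/365 = 16.1828 years.

16.2 years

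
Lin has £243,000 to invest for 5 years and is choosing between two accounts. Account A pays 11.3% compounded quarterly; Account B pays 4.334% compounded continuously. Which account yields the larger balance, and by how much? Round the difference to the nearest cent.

A: (1 + 0.02825)^20 ≈ 1.74571910019, so 243,000 × 1.74571910019 ≈ 424,209.7413.
B: e^(0.04334·5) = e^0.2167 ≈ 1.24197145481, so 243,000 × 1.24197145481 ≈ 301,799.0635.
Difference ≈ 122,410.6778 in favor of A.

Account A, by £122,410.68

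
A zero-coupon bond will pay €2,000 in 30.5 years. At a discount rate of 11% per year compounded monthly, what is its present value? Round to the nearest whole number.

Growth factor = (1 + 0.11/12)^366 ≈ 28.21112056.
P = 2,000/28.21112056 ≈ 70.8940.

€71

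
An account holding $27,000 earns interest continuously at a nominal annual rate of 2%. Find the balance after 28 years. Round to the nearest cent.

$47,268.16

A = P·e^(rt) = 27,000·e^(0.02·28) = 27,000·e^0.56.
e^0.56 ≈ 1.7506725003, so A ≈ 47,268.1575.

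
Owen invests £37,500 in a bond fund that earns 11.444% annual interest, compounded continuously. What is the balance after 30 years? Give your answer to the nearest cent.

A = P·e^(rt) = 37,500·e^(0.11444·30) = 37,500·e^3.4332.
e^3.4332 ≈ 30.97560626365, so A ≈ 1,161,585.2349.

£1,161,585.23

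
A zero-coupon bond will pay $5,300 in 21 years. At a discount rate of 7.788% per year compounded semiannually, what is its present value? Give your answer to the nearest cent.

$1,065.31

Growth factor = (1 + 0.03894)^42 ≈ 4.97507492.
P = 5,300/4.97507492 ≈ 1,065.3106.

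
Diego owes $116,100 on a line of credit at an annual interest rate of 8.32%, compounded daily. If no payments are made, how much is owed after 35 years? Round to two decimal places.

Growth factor = (1 + 0.0832/365)^12775 ≈ 18.38744624016.
A ≈ 116,100 × 18.38744624016 ≈ 2,134,782.5085.

$2,134,782.51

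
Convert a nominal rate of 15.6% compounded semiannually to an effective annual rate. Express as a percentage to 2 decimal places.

EAR = (1 + 15.6%/2)^2 − 1 = (1 + 0.078)^2 − 1.
(1 + 0.078)^2 ≈ 1.162084, so EAR ≈ 16.20840%.

16.21%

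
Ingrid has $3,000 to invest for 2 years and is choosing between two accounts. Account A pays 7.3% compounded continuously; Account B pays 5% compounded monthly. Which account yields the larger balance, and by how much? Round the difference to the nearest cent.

Account A, by $156.76

A: e^(0.073·2) = e^0.146 ≈ 1.157196188, so 3,000 × 1.157196188 ≈ 3,471.5886.
B: (1 + 0.05/12)^24 ≈ 1.104941336, so 3,000 × 1.104941336 ≈ 3,314.8240.
Difference ≈ 156.7646 in favor of A.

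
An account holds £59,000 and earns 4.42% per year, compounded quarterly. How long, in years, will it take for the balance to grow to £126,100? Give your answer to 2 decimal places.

17.28 years

We need (1 + 0.01105)^(4t) = 2.1373, so 4t = ln 2.1373 / ln 1.01105 ≈ 69.1155.
t ≈ 69.1155/4 = 17.2789 years.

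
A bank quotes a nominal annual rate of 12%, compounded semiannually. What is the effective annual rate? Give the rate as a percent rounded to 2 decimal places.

EAR = (1 + 12%/2)^2 − 1 = (1 + 0.06)^2 − 1.
(1 + 0.06)^2 ≈ 1.1236, so EAR ≈ 12.36000%.

12.36%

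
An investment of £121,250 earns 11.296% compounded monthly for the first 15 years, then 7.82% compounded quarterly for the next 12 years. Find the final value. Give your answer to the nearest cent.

£1,658,508.89

Phase 1: 121,250·(1 + 0.11296/12)^180 ≈ 654,799.6104.
Phase 2: 654,799.6104·(1 + 0.01955)^48 ≈ 1,658,508.8881.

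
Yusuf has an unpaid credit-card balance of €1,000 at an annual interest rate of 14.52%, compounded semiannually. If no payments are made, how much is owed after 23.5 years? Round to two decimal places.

Growth factor = (1 + 0.0726)^47 ≈ 26.951084982.
A ≈ 1,000 × 26.951084982 ≈ 26,951.0850.

€26,951.08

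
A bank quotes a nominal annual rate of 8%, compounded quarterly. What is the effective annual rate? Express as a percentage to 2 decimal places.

EAR = (1 + 8%/4)^4 − 1 = (1 + 0.02)^4 − 1.
(1 + 0.02)^4 ≈ 1.082432, so EAR ≈ 8.24322%.

8.24%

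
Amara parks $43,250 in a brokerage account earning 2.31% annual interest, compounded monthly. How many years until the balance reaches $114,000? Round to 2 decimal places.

(1 + 0.001925)^(12t) = 114,000/43,250 = 2.6358.
12t·ln(1 + 0.001925) = ln(2.6358); 12t = 0.9692/0.00192315 ≈ 503.9656.
t ≈ 41.9971 years.

42.00 years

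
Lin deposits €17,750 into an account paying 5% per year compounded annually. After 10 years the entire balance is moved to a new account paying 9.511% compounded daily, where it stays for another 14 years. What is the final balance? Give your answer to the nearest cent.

Phase 1: 17,750·(1 + 0.05)^10 ≈ 28,912.8796.
Phase 2: 28,912.8796·(1 + 0.09511/365)^5110 ≈ 109,470.3465.

€109,470.35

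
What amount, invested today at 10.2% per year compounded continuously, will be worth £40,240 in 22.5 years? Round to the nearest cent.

£4,054.64

P = A·e^(−rt) = 40,240·e^(−2.295).
e^(−2.295) ≈ 0.10076139327, so P ≈ 4,054.6385.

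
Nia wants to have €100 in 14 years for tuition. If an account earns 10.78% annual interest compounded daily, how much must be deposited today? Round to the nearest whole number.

€22

Growth factor = (1 + 0.1078/365)^5110 ≈ 4.5221031.
P = 100/4.5221031 ≈ 22.1136.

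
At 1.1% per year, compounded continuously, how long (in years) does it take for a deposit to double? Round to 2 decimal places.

63.01 years

e^(0.011t) = 2, so 0.011t = ln 2 ≈ 0.69315.
t ≈ 0.69315/0.011 ≈ 63.0134.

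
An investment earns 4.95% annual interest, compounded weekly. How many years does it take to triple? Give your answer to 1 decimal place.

22.2 years

(1 + 0.000951923)^(52t) = 3.
52t = ln 3 / ln(1 + 0.000951923) ≈ 1.0986/0.00095147 ≈ 1154.6470.
t ≈ 22.2047.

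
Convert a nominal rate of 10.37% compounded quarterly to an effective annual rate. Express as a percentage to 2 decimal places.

10.78%

One year is 4 periods at 0.025925 each: (1 + 0.025925)^4 ≈ 1.107803.
EAR = 1.107803 − 1 ≈ 10.78028%.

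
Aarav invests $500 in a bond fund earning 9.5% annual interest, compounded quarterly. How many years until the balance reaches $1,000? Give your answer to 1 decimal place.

(1 + 0.02375)^(4t) = 1,000/500 = 2.
4t·ln(1 + 0.02375) = ln(2); 4t = 0.69315/0.0234724 ≈ 29.5304.
t ≈ 7.3826 years.

7.4 years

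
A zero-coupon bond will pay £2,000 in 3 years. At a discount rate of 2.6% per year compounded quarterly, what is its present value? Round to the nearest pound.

£1,850

Periodic rate = 2.6%/4 = 0.0065; 12 periods.
P = 2,000/(1 + 0.0065)^12 ≈ 2,000/1.08084981 ≈ 1,850.3958.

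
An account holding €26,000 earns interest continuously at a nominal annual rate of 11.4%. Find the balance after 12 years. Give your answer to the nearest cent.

A = P·e^(rt) = 26,000·e^(0.114·12) = 26,000·e^1.368.
e^1.368 ≈ 3.92748785954, so A ≈ 102,114.6843.

€102,114.68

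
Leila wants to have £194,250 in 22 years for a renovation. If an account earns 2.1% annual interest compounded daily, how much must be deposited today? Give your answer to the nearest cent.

£122,383.47

Periodic rate = 2.1%/365 = 0.0000575342; 8030 periods.
P = 194,250/(1 + 0.021/365)^8030 ≈ 194,250/1.58722420903 ≈ 122,383.4660.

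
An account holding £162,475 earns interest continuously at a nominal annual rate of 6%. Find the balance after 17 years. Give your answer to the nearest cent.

£450,574.82

A = P·e^(rt) = 162,475·e^(0.06·17) = 162,475·e^1.02.
e^1.02 ≈ 2.77319476396, so A ≈ 450,574.8193.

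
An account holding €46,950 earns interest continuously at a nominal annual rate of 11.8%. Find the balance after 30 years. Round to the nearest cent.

€1,618,221.86

A = P·e^(rt) = 46,950·e^(0.118·30) = 46,950·e^3.54.
e^3.54 ≈ 34.46691919086, so A ≈ 1,618,221.8560.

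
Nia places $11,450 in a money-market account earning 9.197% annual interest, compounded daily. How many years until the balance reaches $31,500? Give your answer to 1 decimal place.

11.0 years

(1 + 0.000251973)^(365t) = 31,500/11,450 = 2.7511.
365t·ln(1 + 0.000251973) = ln(2.7511); 365t = 1.012/0.000251941 ≈ 4016.8070.
t ≈ 11.0050 years.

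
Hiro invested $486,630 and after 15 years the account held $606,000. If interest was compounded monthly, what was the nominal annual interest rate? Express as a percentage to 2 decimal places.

The 180-period growth factor is 606,000/486,630 = 1.2453.
r/12 = 1.2453^(1/180) − 1 ≈ 0.0012195, so r ≈ 12·0.0012195 = 1.46340%.

1.46%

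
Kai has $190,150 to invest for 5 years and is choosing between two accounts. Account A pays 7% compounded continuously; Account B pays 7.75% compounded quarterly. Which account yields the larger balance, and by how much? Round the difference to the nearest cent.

A: e^(0.07·5) = e^0.35 ≈ 1.41906754859, so 190,150 × 1.41906754859 ≈ 269,835.6944.
B: (1 + 0.019375)^20 ≈ 1.46784287027, so 190,150 × 1.46784287027 ≈ 279,110.3218.
Difference ≈ 9,274.6274 in favor of B.

Account B, by $9,274.63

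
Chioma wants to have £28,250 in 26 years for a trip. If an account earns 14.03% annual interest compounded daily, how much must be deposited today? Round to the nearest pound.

£736

Periodic rate = 14.03%/365 = 0.000384384; 9490 periods.
P = 28,250/(1 + 0.1403/365)^9490 ≈ 28,250/38.363216713 ≈ 736.3825.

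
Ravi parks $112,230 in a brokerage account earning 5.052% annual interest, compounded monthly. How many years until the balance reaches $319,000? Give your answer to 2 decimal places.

20.72 years

We need (1 + 0.00421)^(12t) = 2.8424, so 12t = ln 2.8424 / ln 1.00421 ≈ 248.6552.
t ≈ 248.6552/12 = 20.7213 years.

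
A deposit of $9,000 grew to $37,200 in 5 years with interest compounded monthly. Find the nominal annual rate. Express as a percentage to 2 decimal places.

(1 + r/12)^60 = 37,200/9,000 = 4.13333.
1 + r/12 = 4.13333^(1/60) ≈ 1.023933, so r/12 ≈ 0.0239333.
r ≈ 12·0.0239333 = 28.71998%.

28.72%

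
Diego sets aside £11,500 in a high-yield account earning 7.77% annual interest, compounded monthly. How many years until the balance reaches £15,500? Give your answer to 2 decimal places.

We need (1 + 0.006475)^(12t) = 1.3478, so 12t = ln 1.3478 / ln 1.006475 ≈ 46.2484.
t ≈ 46.2484/12 = 3.8540 years.

3.85 years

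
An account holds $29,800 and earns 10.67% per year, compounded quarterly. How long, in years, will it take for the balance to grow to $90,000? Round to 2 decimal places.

We need (1 + 0.026675)^(4t) = 3.0201, so 4t = ln 3.0201 / ln 1.026675 ≈ 41.9861.
t ≈ 41.9861/4 = 10.4965 years.

10.50 years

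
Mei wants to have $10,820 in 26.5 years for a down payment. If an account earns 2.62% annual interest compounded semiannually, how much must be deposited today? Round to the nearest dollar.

$5,428

Periodic rate = 2.62%/2 = 0.0131; 53 periods.
P = 10,820/(1 + 0.0131)^53 ≈ 10,820/1.993300216 ≈ 5,428.1838.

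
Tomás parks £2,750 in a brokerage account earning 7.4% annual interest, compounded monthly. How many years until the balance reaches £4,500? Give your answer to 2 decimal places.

6.68 years

We need (1 + 0.00616667)^(12t) = 1.6364, so 12t = ln 1.6364 / ln 1.006167 ≈ 80.1070.
t ≈ 80.1070/12 = 6.6756 years.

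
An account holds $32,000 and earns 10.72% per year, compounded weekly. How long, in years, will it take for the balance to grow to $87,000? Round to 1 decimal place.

9.3 years

(1 + 0.00206154)^(52t) = 87,000/32,000 = 2.7188.
52t·ln(1 + 0.00206154) = ln(2.7188); 52t = 1.0002/0.00205942 ≈ 485.6581.
t ≈ 9.3396 years.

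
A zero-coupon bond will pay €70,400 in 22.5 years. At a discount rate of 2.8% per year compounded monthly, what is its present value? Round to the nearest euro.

Periodic rate = 2.8%/12 = 0.00233333; 270 periods.
P = 70,400/(1 + 0.028/12)^270 ≈ 70,400/1.8762331839 ≈ 37,521.9885.

€37,522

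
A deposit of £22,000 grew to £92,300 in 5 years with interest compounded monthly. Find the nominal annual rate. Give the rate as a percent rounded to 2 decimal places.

The 60-period growth factor is 92,300/22,000 = 4.19545.
r/12 = 4.19545^(1/60) − 1 ≈ 0.0241879, so r ≈ 12·0.0241879 = 29.02551%.

29.03%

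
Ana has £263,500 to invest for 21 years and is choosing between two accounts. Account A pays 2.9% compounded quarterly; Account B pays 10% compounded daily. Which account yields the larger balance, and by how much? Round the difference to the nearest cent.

Account A growth factor: (1 + 0.00725)^84 ≈ 1.83455691201; balance ≈ 483,405.7463.
Account B growth factor: (1 + 0.1/365)^7665 ≈ 8.163821507119; balance ≈ 2,151,166.9671.
Account B is larger by 1,667,761.2208.

Account B, by £1,667,761.22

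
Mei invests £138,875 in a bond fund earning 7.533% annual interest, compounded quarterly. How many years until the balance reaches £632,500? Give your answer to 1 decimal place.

20.3 years

(1 + 0.0188325)^(4t) = 632,500/138,875 = 4.5545.
4t·ln(1 + 0.0188325) = ln(4.5545); 4t = 1.5161/0.0186574 ≈ 81.2605.
t ≈ 20.3151 years.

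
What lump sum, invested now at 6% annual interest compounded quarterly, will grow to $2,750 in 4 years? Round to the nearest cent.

Periodic rate = 6%/4 = 0.015; 16 periods.
P = 2,750/(1 + 0.015)^16 ≈ 2,750/1.268985548 ≈ 2,167.0854.

$2,167.09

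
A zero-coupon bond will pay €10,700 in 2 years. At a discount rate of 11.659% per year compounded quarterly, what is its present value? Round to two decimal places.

€8,502.82

Periodic rate = 11.659%/4 = 0.0291475; 8 periods.
P = 10,700/(1 + 0.0291475)^8 ≈ 10,700/1.2584065994 ≈ 8,502.8162.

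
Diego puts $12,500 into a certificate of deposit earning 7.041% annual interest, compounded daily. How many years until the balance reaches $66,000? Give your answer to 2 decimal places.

(1 + 0.000192904)^(365t) = 66,000/12,500 = 5.28.
365t·ln(1 + 0.000192904) = ln(5.28); 365t = 1.6639/0.000192886 ≈ 8626.4963.
t ≈ 23.6342 years.

23.63 years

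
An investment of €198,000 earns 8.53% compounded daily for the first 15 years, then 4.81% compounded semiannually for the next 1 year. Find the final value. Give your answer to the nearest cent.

Phase 1: 198,000·(1 + 0.0853/365)^5475 ≈ 711,672.2948.
Phase 2: 711,672.2948·(1 + 0.02405)^2 ≈ 746,315.3652.

€746,315.37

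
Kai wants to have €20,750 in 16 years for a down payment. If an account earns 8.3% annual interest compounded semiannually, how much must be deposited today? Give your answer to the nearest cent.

€5,648.35

Periodic rate = 8.3%/2 = 0.0415; 32 periods.
P = 20,750/(1 + 0.0415)^32 ≈ 20,750/3.6736415387 ≈ 5,648.3464.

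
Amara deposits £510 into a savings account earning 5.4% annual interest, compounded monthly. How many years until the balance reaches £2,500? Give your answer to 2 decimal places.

29.50 years

We need (1 + 0.0045)^(12t) = 4.902, so 12t = ln 4.902 / ln 1.0045 ≈ 354.0465.
t ≈ 354.0465/12 = 29.5039 years.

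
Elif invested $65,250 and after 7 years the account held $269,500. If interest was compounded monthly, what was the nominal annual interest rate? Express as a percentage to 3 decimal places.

(1 + r/12)^84 = 269,500/65,250 = 4.13027.
1 + r/12 = 4.13027^(1/84) ≈ 1.017028, so r/12 ≈ 0.0170284.
r ≈ 12·0.0170284 = 20.43406%.

20.434%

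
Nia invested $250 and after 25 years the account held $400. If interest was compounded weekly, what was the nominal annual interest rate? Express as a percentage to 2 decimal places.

1.88%

The 1300-period growth factor is 400/250 = 1.6.
r/52 = 1.6^(1/1300) − 1 ≈ 0.000361607, so r ≈ 52·0.000361607 = 1.88035%.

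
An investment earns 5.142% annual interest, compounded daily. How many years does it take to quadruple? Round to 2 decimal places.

26.96 years

(1 + 0.000140877)^(365t) = 4.
365t = ln 4 / ln(1 + 0.000140877) ≈ 1.3863/0.000140867 ≈ 9841.1724.
t ≈ 26.9621.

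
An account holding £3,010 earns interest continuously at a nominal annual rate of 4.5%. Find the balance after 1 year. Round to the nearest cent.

£3,148.54

A = P·e^(rt) = 3,010·e^(0.045·1) = 3,010·e^0.045.
e^0.045 ≈ 1.04602786, so A ≈ 3,148.5439.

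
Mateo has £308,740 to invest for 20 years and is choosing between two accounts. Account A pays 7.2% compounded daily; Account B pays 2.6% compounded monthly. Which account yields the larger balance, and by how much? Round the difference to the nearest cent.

Account A, by £783,895.41

Account A growth factor: (1 + 0.072/365)^7300 ≈ 4.220096483932; balance ≈ 1,302,912.5884.
Account B growth factor: (1 + 0.026/12)^240 ≈ 1.68108173998; balance ≈ 519,017.1764.
Account A is larger by 783,895.4120.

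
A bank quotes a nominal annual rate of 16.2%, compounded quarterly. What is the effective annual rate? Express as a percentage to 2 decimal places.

17.21%

One year is 4 periods at 0.0405 each: (1 + 0.0405)^4 ≈ 1.17211.
EAR = 1.17211 − 1 ≈ 17.21099%.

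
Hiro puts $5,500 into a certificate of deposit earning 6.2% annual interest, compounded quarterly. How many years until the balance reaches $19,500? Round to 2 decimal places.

(1 + 0.0155)^(4t) = 19,500/5,500 = 3.5455.
4t·ln(1 + 0.0155) = ln(3.5455); 4t = 1.2657/0.0153811 ≈ 82.2871.
t ≈ 20.5718 years.

20.57 years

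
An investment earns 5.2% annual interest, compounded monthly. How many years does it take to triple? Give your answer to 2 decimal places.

21.17 years

(1 + 0.00433333)^(12t) = 3.
12t = ln 3 / ln(1 + 0.00433333) ≈ 1.0986/0.00432397 ≈ 254.0748.
t ≈ 21.1729.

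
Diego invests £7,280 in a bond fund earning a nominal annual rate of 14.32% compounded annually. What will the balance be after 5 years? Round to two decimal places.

Growth factor = (1 + 0.1432)^5 ≈ 1.9525900815.
A ≈ 7,280 × 1.9525900815 ≈ 14,214.8558.

£14,214.86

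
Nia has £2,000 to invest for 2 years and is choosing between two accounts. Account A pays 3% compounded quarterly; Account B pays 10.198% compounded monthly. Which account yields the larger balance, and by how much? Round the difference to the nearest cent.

A: (1 + 0.0075)^8 ≈ 1.061598848, so 2,000 × 1.061598848 ≈ 2,123.1977.
B: (1 + 0.10198/12)^24 ≈ 1.2251928, so 2,000 × 1.2251928 ≈ 2,450.3856.
Difference ≈ 327.1879 in favor of B.

Account B, by £327.19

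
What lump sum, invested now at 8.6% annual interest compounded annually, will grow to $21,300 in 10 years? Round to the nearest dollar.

Annual rate = 8.6% = 0.086; 10 periods.
P = 21,300/(1 + 0.086)^10 ≈ 21,300/2.2819086389 ≈ 9,334.2913.

$9,334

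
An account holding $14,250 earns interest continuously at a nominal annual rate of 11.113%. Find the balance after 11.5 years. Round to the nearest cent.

$51,149.46

A = P·e^(rt) = 14,250·e^(0.11113·11.5) = 14,250·e^1.277995.
e^1.277995 ≈ 3.5894356874, so A ≈ 51,149.4585.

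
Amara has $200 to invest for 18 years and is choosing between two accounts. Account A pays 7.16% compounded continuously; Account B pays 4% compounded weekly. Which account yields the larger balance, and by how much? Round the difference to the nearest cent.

Account A growth factor: e^(0.0716·18) = e^1.2888 ≈ 3.62842983; balance ≈ 725.6860.
Account B growth factor: (1 + 0.04/52)^936 ≈ 2.05386466; balance ≈ 410.7729.
Account A is larger by 314.9130.

Account A, by $314.91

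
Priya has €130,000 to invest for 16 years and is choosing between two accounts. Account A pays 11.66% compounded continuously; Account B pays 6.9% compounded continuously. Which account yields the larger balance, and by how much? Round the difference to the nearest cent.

Account A growth factor: e^(0.1166·16) = e^1.8656 ≈ 6.45981060982; balance ≈ 839,775.3793.
Account B growth factor: e^(0.069·16) = e^1.104 ≈ 3.01620675345; balance ≈ 392,106.8779.
Account A is larger by 447,668.5013.

Account A, by €447,668.50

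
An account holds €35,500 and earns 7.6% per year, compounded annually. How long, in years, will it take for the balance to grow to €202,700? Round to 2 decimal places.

We need (1 + 0.076)^t = 5.7099, so t = ln 5.7099 / ln 1.076 ≈ 23.7841.

23.78 years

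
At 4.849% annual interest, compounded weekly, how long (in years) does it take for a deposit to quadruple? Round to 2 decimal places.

28.60 years

(1 + 0.0009325)^(52t) = 4.
52t = ln 4 / ln(1 + 0.0009325) ≈ 1.3863/0.000932065 ≈ 1487.3358.
t ≈ 28.6026.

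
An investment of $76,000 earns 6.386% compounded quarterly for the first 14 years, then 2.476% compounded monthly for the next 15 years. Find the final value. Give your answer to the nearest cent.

After 14 years at 6.386%: 76,000 × 2.42778273399 ≈ 184,511.4878.
Then 15 years at 2.476%: 184,511.4878 × 1.44920823902 ≈ 267,395.5683.

$267,395.57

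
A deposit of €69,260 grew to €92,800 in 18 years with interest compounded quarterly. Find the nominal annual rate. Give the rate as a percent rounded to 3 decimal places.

1.629%

The 72-period growth factor is 92,800/69,260 = 1.33988.
r/4 = 1.33988^(1/72) − 1 ≈ 0.00407187, so r ≈ 4·0.00407187 = 1.62875%.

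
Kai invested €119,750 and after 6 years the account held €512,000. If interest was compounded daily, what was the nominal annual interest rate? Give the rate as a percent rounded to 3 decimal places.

24.223%

The 2190-period growth factor is 512,000/119,750 = 4.27557.
r/365 = 4.27557^(1/2190) − 1 ≈ 0.000663653, so r ≈ 365·0.000663653 = 24.22334%.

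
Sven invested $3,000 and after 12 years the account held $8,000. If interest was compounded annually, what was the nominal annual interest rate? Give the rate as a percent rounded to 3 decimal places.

The 12-period growth factor is 8,000/3,000 = 2.66667.
r = 2.66667^(1/12) − 1 ≈ 0.085169, i.e. 8.51690%.

8.517%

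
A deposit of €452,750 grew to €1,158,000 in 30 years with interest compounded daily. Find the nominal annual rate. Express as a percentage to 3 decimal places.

(1 + r/365)^10950 = 1,158,000/452,750 = 2.5577.
1 + r/365 = 2.5577^(1/10950) ≈ 1.000086, so r/365 ≈ 0.0000857671.
r ≈ 365·0.0000857671 = 3.13050%.

3.130%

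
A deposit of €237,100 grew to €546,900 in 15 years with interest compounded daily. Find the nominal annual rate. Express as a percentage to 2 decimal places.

5.57%

The 5475-period growth factor is 546,900/237,100 = 2.30662.
r/365 = 2.30662^(1/5475) − 1 ≈ 0.000152666, so r ≈ 365·0.000152666 = 5.57232%.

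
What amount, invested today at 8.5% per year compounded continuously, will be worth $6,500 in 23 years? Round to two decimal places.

P = A·e^(−rt) = 6,500·e^(−1.955).
e^(−1.955) ≈ 0.1415644767, so P ≈ 920.1691.

$920.17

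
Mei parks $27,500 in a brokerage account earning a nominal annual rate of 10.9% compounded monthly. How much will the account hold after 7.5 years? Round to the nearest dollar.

$62,053

Periodic rate = 10.9%/12 = 0.00908333; periods = 12·7.5 = 90.
A = 27,500·(1 + 0.109/12)^90 ≈ 27,500·2.256487766 ≈ 62,053.4136.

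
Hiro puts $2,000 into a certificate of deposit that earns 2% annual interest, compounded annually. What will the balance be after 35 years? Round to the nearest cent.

Annual rate = 2% = 0.02; years = 35.
A = 2,000·(1 + 0.02)^35 ≈ 2,000·1.999889553 ≈ 3,999.7791.

$3,999.78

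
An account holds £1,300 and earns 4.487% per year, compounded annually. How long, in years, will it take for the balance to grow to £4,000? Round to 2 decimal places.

25.61 years

(1 + 0.04487)^t = 4,000/1,300 = 3.0769.
t·ln(1 + 0.04487) = ln(3.0769); t = 1.1239/0.0438925 ≈ 25.6064.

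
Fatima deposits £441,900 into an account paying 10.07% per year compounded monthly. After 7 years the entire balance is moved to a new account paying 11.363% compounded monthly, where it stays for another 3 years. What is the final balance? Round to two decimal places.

Phase 1: 441,900·(1 + 0.1007/12)^84 ≈ 891,622.1214.
Phase 2: 891,622.1214·(1 + 0.11363/12)^36 ≈ 1,251,788.4364.

£1,251,788.44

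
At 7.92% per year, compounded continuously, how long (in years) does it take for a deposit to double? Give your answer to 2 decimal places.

e^(0.0792t) = 2, so 0.0792t = ln 2 ≈ 0.69315.
t ≈ 0.69315/0.0792 ≈ 8.7519.

8.75 years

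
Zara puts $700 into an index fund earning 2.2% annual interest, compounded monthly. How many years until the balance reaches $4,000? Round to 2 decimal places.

79.30 years

We need (1 + 0.00183333)^(12t) = 5.7143, so 12t = ln 5.7143 / ln 1.001833 ≈ 951.5817.
t ≈ 951.5817/12 = 79.2985 years.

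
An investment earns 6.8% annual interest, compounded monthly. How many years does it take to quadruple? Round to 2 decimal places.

(1 + 0.00566667)^(12t) = 4.
12t = ln 4 / ln(1 + 0.00566667) ≈ 1.3863/0.00565067 ≈ 245.3327.
t ≈ 20.4444.

20.44 years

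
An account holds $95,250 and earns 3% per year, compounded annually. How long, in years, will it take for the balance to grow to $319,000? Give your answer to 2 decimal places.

We need (1 + 0.03)^t = 3.3491, so t = ln 3.3491 / ln 1.03 ≈ 40.8909.

40.89 years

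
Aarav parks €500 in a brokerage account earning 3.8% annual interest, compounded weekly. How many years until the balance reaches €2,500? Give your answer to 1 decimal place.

We need (1 + 0.000730769)^(52t) = 5, so 52t = ln 5 / ln 1.000731 ≈ 2203.1933.
t ≈ 2203.1933/52 = 42.3691 years.

42.4 years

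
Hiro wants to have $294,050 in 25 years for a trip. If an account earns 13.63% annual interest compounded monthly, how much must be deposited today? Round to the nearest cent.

Periodic rate = 13.63%/12 = 0.0113583; 300 periods.
P = 294,050/(1 + 0.1363/12)^300 ≈ 294,050/29.6153716297 ≈ 9,928.9654.

$9,928.97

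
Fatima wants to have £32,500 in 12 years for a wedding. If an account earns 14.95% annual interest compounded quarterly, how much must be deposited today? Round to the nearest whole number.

Periodic rate = 14.95%/4 = 0.037375; 48 periods.
P = 32,500/(1 + 0.037375)^48 ≈ 32,500/5.8199241496 ≈ 5,584.2652.

£5,584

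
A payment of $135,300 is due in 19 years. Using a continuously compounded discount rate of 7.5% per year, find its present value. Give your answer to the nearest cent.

$32,540.80

P = A·e^(−rt) = 135,300·e^(−1.425).
e^(−1.425) ≈ 0.240508463208, so P ≈ 32,540.7951.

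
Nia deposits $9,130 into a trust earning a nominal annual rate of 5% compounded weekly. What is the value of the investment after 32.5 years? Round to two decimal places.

Periodic rate = 5%/52 = 0.000961538; periods = 52·32.5 = 1690.
A = 9,130·(1 + 0.05/52)^1690 ≈ 9,130·5.0744556112 ≈ 46,329.7797.

$46,329.78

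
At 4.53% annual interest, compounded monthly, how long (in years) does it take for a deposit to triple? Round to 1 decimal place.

(1 + 0.003775)^(12t) = 3.
12t = ln 3 / ln(1 + 0.003775) ≈ 1.0986/0.00376789 ≈ 291.5721.
t ≈ 24.2977.

24.3 years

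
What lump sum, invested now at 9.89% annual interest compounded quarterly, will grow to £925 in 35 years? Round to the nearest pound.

£30

Periodic rate = 9.89%/4 = 0.024725; 140 periods.
P = 925/(1 + 0.024725)^140 ≈ 925/30.5510712 ≈ 30.2772.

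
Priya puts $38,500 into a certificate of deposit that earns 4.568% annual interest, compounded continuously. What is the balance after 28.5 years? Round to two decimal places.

$141,533.76

A = P·e^(rt) = 38,500·e^(0.04568·28.5) = 38,500·e^1.30188.
e^1.30188 ≈ 3.6762014338, so A ≈ 141,533.7552.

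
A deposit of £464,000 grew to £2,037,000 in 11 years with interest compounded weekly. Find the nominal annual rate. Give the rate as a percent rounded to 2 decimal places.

(1 + r/52)^572 = 2,037,000/464,000 = 4.39009.
1 + r/52 = 4.39009^(1/572) ≈ 1.00259, so r/52 ≈ 0.00258962.
r ≈ 52·0.00258962 = 13.46603%.

13.47%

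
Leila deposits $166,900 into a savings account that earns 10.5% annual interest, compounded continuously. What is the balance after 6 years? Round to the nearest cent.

A = P·e^(rt) = 166,900·e^(0.105·6) = 166,900·e^0.63.
e^0.63 ≈ 1.87761057926, so A ≈ 313,373.2057.

$313,373.21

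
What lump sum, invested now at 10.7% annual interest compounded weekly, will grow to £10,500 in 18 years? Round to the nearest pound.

£1,533

Growth factor = (1 + 0.107/52)^936 ≈ 6.8484418306.
P = 10,500/6.8484418306 ≈ 1,533.1955.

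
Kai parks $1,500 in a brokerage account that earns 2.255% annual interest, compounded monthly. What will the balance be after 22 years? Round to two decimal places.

Growth factor = (1 + 0.02255/12)^264 ≈ 1.641539393.
A ≈ 1,500 × 1.641539393 ≈ 2,462.3091.

$2,462.31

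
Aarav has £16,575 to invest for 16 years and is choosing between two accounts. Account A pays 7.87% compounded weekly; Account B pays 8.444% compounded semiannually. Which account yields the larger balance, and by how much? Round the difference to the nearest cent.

Account A growth factor: (1 + 0.0787/52)^832 ≈ 3.5192506554; balance ≈ 58,331.5796.
Account B growth factor: (1 + 0.04222)^32 ≈ 3.7557864779; balance ≈ 62,252.1609.
Account B is larger by 3,920.5813.

Account B, by £3,920.58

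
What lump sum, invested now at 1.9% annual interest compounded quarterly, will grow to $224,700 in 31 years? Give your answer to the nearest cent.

Growth factor = (1 + 0.00475)^124 ≈ 1.79967400299.
P = 224,700/1.79967400299 ≈ 124,855.9459.

$124,855.95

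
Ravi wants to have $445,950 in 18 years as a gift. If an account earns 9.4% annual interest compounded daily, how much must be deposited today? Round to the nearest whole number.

$82,140

Growth factor = (1 + 0.094/365)^6570 ≈ 5.42914771698.
P = 445,950/5.42914771698 ≈ 82,139.9644.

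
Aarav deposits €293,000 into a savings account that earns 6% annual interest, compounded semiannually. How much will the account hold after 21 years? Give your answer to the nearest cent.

€1,013,983.90

Periodic rate = 6%/2 = 0.03; periods = 2·21 = 42.
A = 293,000·(1 + 0.03)^42 ≈ 293,000·3.460695893532 ≈ 1,013,983.8968.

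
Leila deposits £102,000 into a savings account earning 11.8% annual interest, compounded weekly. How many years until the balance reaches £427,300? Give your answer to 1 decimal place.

12.2 years

We need (1 + 0.00226923)^(52t) = 4.1892, so 52t = ln 4.1892 / ln 1.002269 ≈ 631.9931.
t ≈ 631.9931/52 = 12.1537 years.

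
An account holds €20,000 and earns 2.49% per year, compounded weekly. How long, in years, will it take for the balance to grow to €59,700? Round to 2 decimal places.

(1 + 0.000478846)^(52t) = 59,700/20,000 = 2.985.
52t·ln(1 + 0.000478846) = ln(2.985); 52t = 1.0936/0.000478732 ≈ 2284.3695.
t ≈ 43.9302 years.

43.93 years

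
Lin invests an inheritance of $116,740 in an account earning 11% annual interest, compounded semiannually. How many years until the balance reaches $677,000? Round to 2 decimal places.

(1 + 0.055)^(2t) = 677,000/116,740 = 5.7992.
2t·ln(1 + 0.055) = ln(5.7992); 2t = 1.7577/0.0535408 ≈ 32.8296.
t ≈ 16.4148 years.

16.41 years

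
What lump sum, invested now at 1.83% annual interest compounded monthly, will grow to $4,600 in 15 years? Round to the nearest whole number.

$3,497

Periodic rate = 1.83%/12 = 0.001525; 180 periods.
P = 4,600/(1 + 0.001525)^180 ≈ 4,600/1.315597462 ≈ 3,496.5102.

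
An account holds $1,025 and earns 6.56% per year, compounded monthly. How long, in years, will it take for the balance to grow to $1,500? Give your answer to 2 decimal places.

5.82 years

We need (1 + 0.00546667)^(12t) = 1.4634, so 12t = ln 1.4634 / ln 1.005467 ≈ 69.8437.
t ≈ 69.8437/12 = 5.8203 years.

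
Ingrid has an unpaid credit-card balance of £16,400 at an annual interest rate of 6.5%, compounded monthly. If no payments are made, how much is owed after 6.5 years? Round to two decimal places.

Growth factor = (1 + 0.065/12)^78 ≈ 1.5240325946.
A ≈ 16,400 × 1.5240325946 ≈ 24,994.1346.

£24,994.13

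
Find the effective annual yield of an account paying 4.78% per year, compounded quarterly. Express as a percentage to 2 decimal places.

EAR = (1 + 4.78%/4)^4 − 1 = (1 + 0.01195)^4 − 1.
(1 + 0.01195)^4 ≈ 1.048664, so EAR ≈ 4.86637%.

4.87%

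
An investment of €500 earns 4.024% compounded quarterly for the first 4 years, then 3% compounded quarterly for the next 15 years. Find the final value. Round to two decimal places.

€918.81

After 4 years at 4.024%: 500 × 1.17369367 ≈ 586.8468.
Then 15 years at 3%: 586.8468 × 1.56568103 ≈ 918.8150.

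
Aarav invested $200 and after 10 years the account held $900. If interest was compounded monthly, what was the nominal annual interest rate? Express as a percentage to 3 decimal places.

(1 + r/12)^120 = 900/200 = 4.5.
1 + r/12 = 4.5^(1/120) ≈ 1.012613, so r/12 ≈ 0.0126129.
r ≈ 12·0.0126129 = 15.13543%.

15.135%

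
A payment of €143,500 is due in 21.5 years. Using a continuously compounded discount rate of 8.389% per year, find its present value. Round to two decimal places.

P = A·e^(−rt) = 143,500·e^(−1.803635).
e^(−1.803635) ≈ 0.164699117507, so P ≈ 23,634.3234.

€23,634.32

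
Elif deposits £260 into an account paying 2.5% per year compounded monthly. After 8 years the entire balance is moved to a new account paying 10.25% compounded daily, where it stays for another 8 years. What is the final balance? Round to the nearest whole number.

£721

Phase 1: 260·(1 + 0.025/12)^96 ≈ 317.4987.
Phase 2: 317.4987·(1 + 0.1025/365)^2920 ≈ 720.7977.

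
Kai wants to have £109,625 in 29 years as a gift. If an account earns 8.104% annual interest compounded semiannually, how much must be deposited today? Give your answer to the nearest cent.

£10,949.25

Periodic rate = 8.104%/2 = 0.04052; 58 periods.
P = 109,625/(1 + 0.04052)^58 ≈ 109,625/10.0120975347 ≈ 10,949.2541.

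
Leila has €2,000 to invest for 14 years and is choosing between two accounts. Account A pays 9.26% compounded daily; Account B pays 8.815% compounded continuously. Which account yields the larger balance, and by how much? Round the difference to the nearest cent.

A: (1 + 0.0926/365)^5110 ≈ 3.655509861, so 2,000 × 3.655509861 ≈ 7,311.0197.
B: e^(0.08815·14) = e^1.2341 ≈ 3.435285372, so 2,000 × 3.435285372 ≈ 6,870.5707.
Difference ≈ 440.4490 in favor of A.

Account A, by €440.45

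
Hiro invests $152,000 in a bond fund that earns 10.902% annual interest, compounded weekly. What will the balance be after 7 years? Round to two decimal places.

$325,779.79

Growth factor = (1 + 0.10902/52)^364 ≈ 2.14328808934.
A ≈ 152,000 × 2.14328808934 ≈ 325,779.7896.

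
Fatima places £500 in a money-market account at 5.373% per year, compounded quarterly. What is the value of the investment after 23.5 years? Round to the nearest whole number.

Periodic rate = 5.373%/4 = 0.0134325; periods = 4·23.5 = 94.
A = 500·(1 + 0.0134325)^94 ≈ 500·3.505208053 ≈ 1,752.6040.

£1,753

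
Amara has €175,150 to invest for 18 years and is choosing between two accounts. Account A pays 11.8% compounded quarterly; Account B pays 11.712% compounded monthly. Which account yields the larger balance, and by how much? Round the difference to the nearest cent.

Account B, by €6,642.86

A: (1 + 0.0295)^72 ≈ 8.111427086886, so 175,150 × 8.111427086886 ≈ 1,420,716.4543.
B: (1 + 0.00976)^216 ≈ 8.149353772728, so 175,150 × 8.149353772728 ≈ 1,427,359.3133.
Difference ≈ 6,642.8590 in favor of B.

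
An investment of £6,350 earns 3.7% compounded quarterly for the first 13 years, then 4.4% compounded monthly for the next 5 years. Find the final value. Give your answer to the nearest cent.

£12,766.72

Phase 1: 6,350·(1 + 0.00925)^52 ≈ 10,249.6526.
Phase 2: 10,249.6526·(1 + 0.044/12)^60 ≈ 12,766.7159.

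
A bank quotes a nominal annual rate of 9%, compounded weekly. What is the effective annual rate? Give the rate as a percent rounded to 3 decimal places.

EAR = (1 + 9%/52)^52 − 1 = (1 + 0.00173077)^52 − 1.
(1 + 0.00173077)^52 ≈ 1.094089, so EAR ≈ 9.40892%.

9.409%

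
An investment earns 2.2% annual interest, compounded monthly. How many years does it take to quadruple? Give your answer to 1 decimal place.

(1 + 0.00183333)^(12t) = 4.
12t = ln 4 / ln(1 + 0.00183333) ≈ 1.3863/0.00183165 ≈ 756.8535.
t ≈ 63.0711.

63.1 years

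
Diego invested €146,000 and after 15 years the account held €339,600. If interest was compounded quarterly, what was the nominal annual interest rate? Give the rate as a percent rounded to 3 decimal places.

(1 + r/4)^60 = 339,600/146,000 = 2.32603.
1 + r/4 = 2.32603^(1/60) ≈ 1.014169, so r/4 ≈ 0.0141688.
r ≈ 4·0.0141688 = 5.66752%.

5.668%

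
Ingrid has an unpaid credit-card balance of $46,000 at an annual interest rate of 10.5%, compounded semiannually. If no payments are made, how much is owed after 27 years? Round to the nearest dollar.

Periodic rate = 10.5%/2 = 0.0525; periods = 2·27 = 54.
A = 46,000·(1 + 0.0525)^54 ≈ 46,000·15.8486999522 ≈ 729,040.1978.

$729,040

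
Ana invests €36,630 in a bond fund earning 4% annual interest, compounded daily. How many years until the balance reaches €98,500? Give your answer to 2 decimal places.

(1 + 0.000109589)^(365t) = 98,500/36,630 = 2.6891.
365t·ln(1 + 0.000109589) = ln(2.6891); 365t = 0.98919/0.000109583 ≈ 9026.8439.
t ≈ 24.7311 years.

24.73 years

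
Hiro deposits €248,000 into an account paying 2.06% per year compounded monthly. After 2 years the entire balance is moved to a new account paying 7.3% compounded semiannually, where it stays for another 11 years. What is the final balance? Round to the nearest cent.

Phase 1: 248,000·(1 + 0.0206/12)^24 ≈ 258,421.8748.
Phase 2: 258,421.8748·(1 + 0.0365)^22 ≈ 568,661.7463.

€568,661.75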